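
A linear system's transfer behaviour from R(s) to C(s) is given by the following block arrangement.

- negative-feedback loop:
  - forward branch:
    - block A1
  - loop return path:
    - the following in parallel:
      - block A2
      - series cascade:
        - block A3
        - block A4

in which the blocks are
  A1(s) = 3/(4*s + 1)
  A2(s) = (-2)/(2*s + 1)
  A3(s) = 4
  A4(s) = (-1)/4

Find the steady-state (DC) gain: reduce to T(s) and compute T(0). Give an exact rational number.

(1) reduce the series chain A3, A4; result -1
(2) parallel reduction of A2, (A3*A4); result (-2*s - 3)/(2*s + 1)
(3) feedback reduction of A1, (A2+(A3*A4)); result (6*s + 3)/(8*s^2 - 8)
That last expression is T(s); at s = 0 only the constant terms survive, so T(0) = 3/(-8) = -3/8.

Therefore the answer is -3/8.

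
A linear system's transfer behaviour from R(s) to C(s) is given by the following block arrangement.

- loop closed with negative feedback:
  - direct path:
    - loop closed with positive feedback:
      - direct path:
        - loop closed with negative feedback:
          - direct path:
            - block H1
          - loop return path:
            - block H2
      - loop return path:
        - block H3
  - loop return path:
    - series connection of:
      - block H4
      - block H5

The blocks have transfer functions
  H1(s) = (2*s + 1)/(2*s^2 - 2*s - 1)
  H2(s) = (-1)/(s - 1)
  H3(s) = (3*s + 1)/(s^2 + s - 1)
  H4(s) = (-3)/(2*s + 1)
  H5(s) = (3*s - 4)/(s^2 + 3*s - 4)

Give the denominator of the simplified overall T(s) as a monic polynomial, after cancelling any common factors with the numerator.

The answer is s^6 + 3*s^5 - 21*s^4/2 - 57*s^3/2 + 12*s^2 + 21*s - 4.

Reasoning:
Step 1 - feedback reduction of H1, H2 gives (2*s^2 - s - 1)/(2*s^3 - 4*s^2 - s)
Step 2 - apply the feedback formula to [H1/(1+H1*H2)], H3 gives (2*s^4 + s^3 - 4*s^2 + 1)/(2*s^5 - 2*s^4 - 13*s^3 + 4*s^2 + 5*s + 1)
Step 3 - cascade H4, H5 gives (12 - 9*s)/(2*s^3 + 7*s^2 - 5*s - 4)
Step 4 - feedback reduction of [[H1/(1+H1*H2)]/(1-[H1/(1+H1*H2)]*H3)], (H4*H5) gives (2*s^5 + 9*s^4 - 16*s^2 + s + 4)/(2*s^6 + 6*s^5 - 21*s^4 - 57*s^3 + 24*s^2 + 42*s - 8)
T(s) is the step-4 result (common factors already cancelled). Leading coefficient of the denominator: 2. Divide through by 2 for the monic polynomial.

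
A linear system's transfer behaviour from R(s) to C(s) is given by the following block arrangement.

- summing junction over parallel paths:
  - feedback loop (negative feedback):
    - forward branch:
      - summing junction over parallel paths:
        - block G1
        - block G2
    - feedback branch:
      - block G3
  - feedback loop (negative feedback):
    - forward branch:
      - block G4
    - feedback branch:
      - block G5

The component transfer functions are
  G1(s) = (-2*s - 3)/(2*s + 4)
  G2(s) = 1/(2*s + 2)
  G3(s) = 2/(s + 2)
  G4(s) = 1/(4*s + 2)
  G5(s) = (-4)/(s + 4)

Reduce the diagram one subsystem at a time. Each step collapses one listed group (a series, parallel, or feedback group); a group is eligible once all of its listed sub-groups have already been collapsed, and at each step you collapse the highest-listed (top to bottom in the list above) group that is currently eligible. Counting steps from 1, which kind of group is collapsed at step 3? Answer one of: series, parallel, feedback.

Reducing step by step:

1. parallel reduction of G1, G2
2. close the feedback loop around (G1+G2), G3
3. close the feedback loop around G4, G5
4. sum the parallel branches [(G1+G2)/(1+(G1+G2)*G3)], [G4/(1+G4*G5)]
At step 3 the group reduced is feedback.

Answer: feedback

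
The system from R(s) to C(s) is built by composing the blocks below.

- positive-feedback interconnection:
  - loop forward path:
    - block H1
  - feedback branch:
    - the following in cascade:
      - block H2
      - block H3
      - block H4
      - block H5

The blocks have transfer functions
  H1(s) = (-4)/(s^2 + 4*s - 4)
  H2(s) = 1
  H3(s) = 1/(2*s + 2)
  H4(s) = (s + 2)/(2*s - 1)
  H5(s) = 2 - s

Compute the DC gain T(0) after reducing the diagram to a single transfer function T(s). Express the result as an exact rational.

The answer is 1/3.

Reasoning:
[1] series reduction of H2, H3, H4, H5 gives (4 - s^2)/(4*s^2 + 2*s - 2)
[2] collapse the loop (H1 forward, (H2*H3*H4*H5) return) gives (-8*s^2 - 4*s + 4)/(2*s^4 + 9*s^3 - 7*s^2 - 8*s + 12)
The step-2 result is T(s). Setting s = 0: T(0) = 4/12 = 1/3.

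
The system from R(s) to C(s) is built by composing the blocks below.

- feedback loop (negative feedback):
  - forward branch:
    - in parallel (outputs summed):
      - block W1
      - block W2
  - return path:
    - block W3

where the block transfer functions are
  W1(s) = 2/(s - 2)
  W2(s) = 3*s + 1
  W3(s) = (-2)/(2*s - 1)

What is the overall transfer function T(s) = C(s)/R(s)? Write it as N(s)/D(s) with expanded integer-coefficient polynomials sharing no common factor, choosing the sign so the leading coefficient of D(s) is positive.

Answer: (-6*s^3 + 13*s^2 - 5*s)/(4*s^2 - 5*s - 2)

Working:
Step 1: sum the parallel branches W1, W2; result (3*s^2 - 5*s)/(s - 2)
Step 2: apply the feedback formula to (W1+W2), W3: this yields T(s), and no further normalization is needed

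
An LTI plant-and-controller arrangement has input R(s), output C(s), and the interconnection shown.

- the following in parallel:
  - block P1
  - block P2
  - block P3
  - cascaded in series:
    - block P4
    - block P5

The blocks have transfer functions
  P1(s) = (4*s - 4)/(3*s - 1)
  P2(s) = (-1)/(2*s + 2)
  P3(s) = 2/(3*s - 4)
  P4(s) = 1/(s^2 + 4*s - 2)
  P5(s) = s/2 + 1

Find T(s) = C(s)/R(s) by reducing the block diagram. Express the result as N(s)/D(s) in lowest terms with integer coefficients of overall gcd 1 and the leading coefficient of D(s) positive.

(1) reduce the series chain P4, P5, giving (s + 2)/(2*s^2 + 8*s - 4)
(2) sum the parallel branches P1, P2, P3, (P4*P5): this yields T(s), and no further normalization is needed

Answer: (24*s^5 + 76*s^4 - 153*s^3 + 55*s^2 + 80*s - 40)/(18*s^5 + 60*s^4 - 106*s^3 - 56*s^2 + 76*s - 16)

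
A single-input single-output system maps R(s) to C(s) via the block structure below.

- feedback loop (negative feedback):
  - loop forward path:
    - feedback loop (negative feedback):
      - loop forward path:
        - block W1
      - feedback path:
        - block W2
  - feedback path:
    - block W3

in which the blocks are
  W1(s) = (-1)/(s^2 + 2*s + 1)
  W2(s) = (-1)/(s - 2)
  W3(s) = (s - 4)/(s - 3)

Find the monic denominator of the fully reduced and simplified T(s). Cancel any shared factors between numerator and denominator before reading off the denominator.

First reduce the diagram to T(s).

Step 1. collapse the loop (W1 forward, W2 return) gives (2 - s)/(s^3 - 3*s - 1)
Step 2. collapse the loop ([W1/(1+W1*W2)] forward, W3 return) gives (-s^2 + 5*s - 6)/(s^4 - 3*s^3 - 4*s^2 + 14*s - 5)
That last expression is T(s), already simplified, and its denominator is already monic.

Answer: s^4 - 3*s^3 - 4*s^2 + 14*s - 5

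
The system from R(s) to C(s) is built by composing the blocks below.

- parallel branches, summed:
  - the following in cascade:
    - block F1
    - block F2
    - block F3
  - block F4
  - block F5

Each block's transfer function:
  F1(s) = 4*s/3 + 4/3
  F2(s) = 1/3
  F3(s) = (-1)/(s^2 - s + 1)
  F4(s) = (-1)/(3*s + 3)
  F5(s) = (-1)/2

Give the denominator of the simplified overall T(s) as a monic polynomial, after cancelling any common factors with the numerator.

1. multiply F1, F2, F3 (series): (-4*s - 4)/(9*s^2 - 9*s + 9)
2. add (F1*F2*F3), F4, F5 (parallel): (-9*s^3 - 14*s^2 - 10*s - 23)/(18*s^3 + 18)
That last expression is T(s), already simplified. Scaling its denominator by 1/18 (the reciprocal of the leading coefficient) yields the monic denominator.

Answer: s^3 + 1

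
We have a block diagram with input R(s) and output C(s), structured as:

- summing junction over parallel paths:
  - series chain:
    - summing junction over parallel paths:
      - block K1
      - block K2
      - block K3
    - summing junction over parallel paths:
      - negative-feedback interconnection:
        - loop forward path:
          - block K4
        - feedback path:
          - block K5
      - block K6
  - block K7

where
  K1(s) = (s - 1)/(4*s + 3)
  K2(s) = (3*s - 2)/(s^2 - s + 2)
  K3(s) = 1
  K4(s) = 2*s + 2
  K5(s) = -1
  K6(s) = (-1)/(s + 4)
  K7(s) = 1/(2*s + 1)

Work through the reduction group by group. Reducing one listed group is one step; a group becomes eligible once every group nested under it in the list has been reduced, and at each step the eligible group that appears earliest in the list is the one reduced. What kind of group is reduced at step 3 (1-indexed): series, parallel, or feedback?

Answer: parallel

Working:
Step 1: add K1, K2, K3 (parallel)
Step 2: reduce the feedback loop with forward K4 and return K5
Step 3: combine [K4/(1+K4*K5)], K6 in parallel
Step 4: series reduction of (K1+K2+K3), ([K4/(1+K4*K5)]+K6)
Step 5: sum the parallel branches ((K1+K2+K3)*([K4/(1+K4*K5)]+K6)), K7
At step 3 the group reduced is parallel.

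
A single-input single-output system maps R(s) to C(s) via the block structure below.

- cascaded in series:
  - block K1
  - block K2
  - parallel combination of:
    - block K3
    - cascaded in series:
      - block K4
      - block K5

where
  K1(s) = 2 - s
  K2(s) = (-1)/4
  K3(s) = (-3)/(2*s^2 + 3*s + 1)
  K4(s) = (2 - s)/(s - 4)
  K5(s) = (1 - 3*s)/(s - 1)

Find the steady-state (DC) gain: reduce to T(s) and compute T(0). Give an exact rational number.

Reducing step by step:

1. reduce the series chain K4, K5: (3*s^2 - 7*s + 2)/(s^2 - 5*s + 4)
2. add K3, (K4*K5) (parallel): (6*s^4 - 5*s^3 - 17*s^2 + 14*s - 10)/(2*s^4 - 7*s^3 - 6*s^2 + 7*s + 4)
3. series reduction of K1, K2, (K3+(K4*K5)): (6*s^5 - 17*s^4 - 7*s^3 + 48*s^2 - 38*s + 20)/(8*s^4 - 28*s^3 - 24*s^2 + 28*s + 16)
Evaluating the step-3 result (the overall T(s)) at s = 0 gives T(0) = 20/16 = 5/4.

Answer: 5/4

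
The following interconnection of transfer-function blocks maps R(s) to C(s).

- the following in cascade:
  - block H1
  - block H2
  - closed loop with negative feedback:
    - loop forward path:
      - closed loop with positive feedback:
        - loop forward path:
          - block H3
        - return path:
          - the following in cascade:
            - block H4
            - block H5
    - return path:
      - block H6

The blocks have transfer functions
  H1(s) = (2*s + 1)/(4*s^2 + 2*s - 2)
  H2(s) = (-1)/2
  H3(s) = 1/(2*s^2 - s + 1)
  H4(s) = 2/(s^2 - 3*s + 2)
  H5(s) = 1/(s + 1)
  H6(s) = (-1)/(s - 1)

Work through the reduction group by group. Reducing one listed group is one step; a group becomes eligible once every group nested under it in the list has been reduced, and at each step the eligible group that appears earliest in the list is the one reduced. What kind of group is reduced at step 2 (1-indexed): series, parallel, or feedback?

Answer: feedback

Working:
(1) multiply H4, H5 (series)
(2) feedback reduction of H3, (H4*H5)
(3) close the feedback loop around [H3/(1-H3*(H4*H5))], H6
(4) series reduction of H1, H2, [[H3/(1-H3*(H4*H5))]/(1+[H3/(1-H3*(H4*H5))]*H6)]
The group at step 2 is a feedback group.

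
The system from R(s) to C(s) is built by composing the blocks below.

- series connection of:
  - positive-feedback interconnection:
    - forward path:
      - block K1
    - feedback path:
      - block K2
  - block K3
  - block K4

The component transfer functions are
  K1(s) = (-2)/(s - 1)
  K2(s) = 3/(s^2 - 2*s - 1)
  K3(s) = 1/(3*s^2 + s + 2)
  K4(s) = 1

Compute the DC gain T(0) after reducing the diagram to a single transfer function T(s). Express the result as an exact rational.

[1] apply the feedback formula to K1, K2 gives (-2*s^2 + 4*s + 2)/(s^3 - 3*s^2 + s + 7)
[2] combine [K1/(1-K1*K2)], K3, K4 in series gives (-2*s^2 + 4*s + 2)/(3*s^5 - 8*s^4 + 2*s^3 + 16*s^2 + 9*s + 14)
Evaluating the step-2 result (the overall T(s)) at s = 0 gives T(0) = 2/14 = 1/7.

Final answer: 1/7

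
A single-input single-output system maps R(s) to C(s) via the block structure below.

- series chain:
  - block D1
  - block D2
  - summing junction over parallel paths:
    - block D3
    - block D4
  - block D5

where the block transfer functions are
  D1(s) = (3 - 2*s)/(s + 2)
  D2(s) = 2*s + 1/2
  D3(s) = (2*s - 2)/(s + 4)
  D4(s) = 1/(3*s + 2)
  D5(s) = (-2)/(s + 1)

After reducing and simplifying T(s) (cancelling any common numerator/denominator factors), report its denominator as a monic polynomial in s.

Step 1 - add D3, D4 (parallel) -> (6*s^2 - s)/(3*s^2 + 14*s + 8)
Step 2 - multiply D1, D2, (D3+D4), D5 (series) -> (48*s^4 - 68*s^3 - 8*s^2 + 3*s)/(3*s^4 + 23*s^3 + 56*s^2 + 52*s + 16)
No further cancellation is possible in the step-2 result, so that is T(s). Its denominator becomes monic after dividing by the leading coefficient 3.

Final answer: s^4 + 23*s^3/3 + 56*s^2/3 + 52*s/3 + 16/3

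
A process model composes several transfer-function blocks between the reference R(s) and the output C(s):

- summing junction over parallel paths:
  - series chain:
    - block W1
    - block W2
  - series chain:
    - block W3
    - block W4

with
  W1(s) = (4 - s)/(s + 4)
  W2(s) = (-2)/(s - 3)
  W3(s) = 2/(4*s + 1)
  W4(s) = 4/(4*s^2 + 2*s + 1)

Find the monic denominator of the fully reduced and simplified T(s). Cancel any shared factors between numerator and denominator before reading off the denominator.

Answer: s^5 + 7*s^4/4 - 87*s^3/8 - 137*s^2/16 - 71*s/16 - 3/4

Working:
(1) multiply W1, W2 (series) = (2*s - 8)/(s^2 + s - 12)
(2) reduce the series chain W3, W4 = 8/(16*s^3 + 12*s^2 + 6*s + 1)
(3) parallel reduction of (W1*W2), (W3*W4) = (32*s^4 - 104*s^3 - 76*s^2 - 38*s - 104)/(16*s^5 + 28*s^4 - 174*s^3 - 137*s^2 - 71*s - 12)
No further cancellation is possible in the step-3 result, so that is T(s). Its denominator becomes monic after dividing by the leading coefficient 16.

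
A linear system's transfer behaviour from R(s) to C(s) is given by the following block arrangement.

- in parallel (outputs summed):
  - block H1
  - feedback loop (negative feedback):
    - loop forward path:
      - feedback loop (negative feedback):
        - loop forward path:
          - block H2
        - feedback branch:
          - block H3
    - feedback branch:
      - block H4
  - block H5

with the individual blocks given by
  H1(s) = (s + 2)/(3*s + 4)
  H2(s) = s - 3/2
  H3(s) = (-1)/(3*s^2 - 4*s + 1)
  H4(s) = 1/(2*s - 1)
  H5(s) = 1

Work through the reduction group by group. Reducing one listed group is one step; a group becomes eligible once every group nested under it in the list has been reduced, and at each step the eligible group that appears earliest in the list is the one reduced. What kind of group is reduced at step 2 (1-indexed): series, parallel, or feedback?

Step 1. collapse the loop (H2 forward, H3 return)
Step 2. close the feedback loop around [H2/(1+H2*H3)], H4
Step 3. combine H1, [[H2/(1+H2*H3)]/(1+[H2/(1+H2*H3)]*H4)], H5 in parallel
So the answer for step 2 is feedback.

Therefore the answer is feedback.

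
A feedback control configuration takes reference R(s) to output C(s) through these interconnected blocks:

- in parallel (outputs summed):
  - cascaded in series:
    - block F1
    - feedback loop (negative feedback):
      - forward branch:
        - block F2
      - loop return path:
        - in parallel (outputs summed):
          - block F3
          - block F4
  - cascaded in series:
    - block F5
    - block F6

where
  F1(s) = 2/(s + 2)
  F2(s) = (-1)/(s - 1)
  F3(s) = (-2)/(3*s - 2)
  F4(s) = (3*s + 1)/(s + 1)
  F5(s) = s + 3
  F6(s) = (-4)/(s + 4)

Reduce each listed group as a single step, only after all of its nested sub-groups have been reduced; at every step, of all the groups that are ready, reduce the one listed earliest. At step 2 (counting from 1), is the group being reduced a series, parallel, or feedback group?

Step 1: combine F3, F4 in parallel
Step 2: close the feedback loop around F2, (F3+F4)
Step 3: combine F1, [F2/(1+F2*(F3+F4))] in series
Step 4: multiply F5, F6 (series)
Step 5: reduce the parallel group (F1*[F2/(1+F2*(F3+F4))]), (F5*F6)
Step 2: feedback.

Answer: feedback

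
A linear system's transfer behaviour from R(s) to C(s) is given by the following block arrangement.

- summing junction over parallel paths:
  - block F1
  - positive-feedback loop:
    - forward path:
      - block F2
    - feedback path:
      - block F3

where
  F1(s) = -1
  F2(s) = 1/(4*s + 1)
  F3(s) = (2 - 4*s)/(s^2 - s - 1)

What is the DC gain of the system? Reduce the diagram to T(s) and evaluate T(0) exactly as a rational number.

First reduce the diagram to T(s).

Step 1: close the feedback loop around F2, F3, giving (s^2 - s - 1)/(4*s^3 - 3*s^2 - s - 3)
Step 2: sum the parallel branches F1, [F2/(1-F2*F3)], giving (-4*s^3 + 4*s^2 + 2)/(4*s^3 - 3*s^2 - s - 3)
That last expression is T(s); at s = 0 only the constant terms survive, so T(0) = 2/(-3) = -2/3.

Answer: -2/3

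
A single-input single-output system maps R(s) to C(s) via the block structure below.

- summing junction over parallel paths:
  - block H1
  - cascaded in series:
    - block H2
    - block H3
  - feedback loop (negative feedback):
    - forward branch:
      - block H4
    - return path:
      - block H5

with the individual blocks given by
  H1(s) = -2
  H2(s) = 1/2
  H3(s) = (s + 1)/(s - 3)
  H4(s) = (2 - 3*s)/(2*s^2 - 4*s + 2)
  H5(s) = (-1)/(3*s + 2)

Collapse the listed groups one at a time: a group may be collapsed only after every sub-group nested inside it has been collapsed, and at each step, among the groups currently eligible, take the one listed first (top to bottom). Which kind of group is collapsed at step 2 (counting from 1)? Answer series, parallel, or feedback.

(1) multiply H2, H3 (series)
(2) close the feedback loop around H4, H5
(3) reduce the parallel group H1, (H2*H3), [H4/(1+H4*H5)]
Step 2: feedback.

Therefore the answer is feedback.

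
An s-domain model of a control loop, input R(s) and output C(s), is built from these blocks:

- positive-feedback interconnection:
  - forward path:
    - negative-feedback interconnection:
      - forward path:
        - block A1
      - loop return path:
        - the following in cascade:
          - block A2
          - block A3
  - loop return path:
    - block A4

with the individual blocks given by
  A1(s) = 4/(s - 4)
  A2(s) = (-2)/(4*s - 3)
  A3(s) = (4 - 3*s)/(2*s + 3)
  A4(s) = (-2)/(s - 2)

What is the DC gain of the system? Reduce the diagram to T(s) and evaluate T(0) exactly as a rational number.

[1] reduce the series chain A2, A3 -> (6*s - 8)/(8*s^2 + 6*s - 9)
[2] reduce the feedback loop with forward A1 and return (A2*A3) -> (32*s^2 + 24*s - 36)/(8*s^3 - 26*s^2 - 9*s + 4)
[3] collapse the loop ([A1/(1+A1*(A2*A3))] forward, A4 return) -> (32*s^3 - 40*s^2 - 84*s + 72)/(8*s^4 - 42*s^3 + 107*s^2 + 70*s - 80)
Step 3 gives the overall T(s). Then T(0) = 72/(-80) = -9/10.

Hence the answer: -9/10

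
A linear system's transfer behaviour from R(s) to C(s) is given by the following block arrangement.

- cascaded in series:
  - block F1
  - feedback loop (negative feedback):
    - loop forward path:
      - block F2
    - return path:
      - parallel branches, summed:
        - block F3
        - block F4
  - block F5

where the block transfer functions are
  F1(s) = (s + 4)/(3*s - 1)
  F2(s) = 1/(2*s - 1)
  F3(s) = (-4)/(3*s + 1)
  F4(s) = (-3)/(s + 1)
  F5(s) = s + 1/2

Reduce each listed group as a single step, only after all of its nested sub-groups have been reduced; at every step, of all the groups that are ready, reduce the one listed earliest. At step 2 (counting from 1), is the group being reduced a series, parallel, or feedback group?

Reducing step by step:

Step 1: combine F3, F4 in parallel
Step 2: apply the feedback formula to F2, (F3+F4)
Step 3: reduce the series chain F1, [F2/(1+F2*(F3+F4))], F5
So the answer for step 2 is feedback.

Answer: feedback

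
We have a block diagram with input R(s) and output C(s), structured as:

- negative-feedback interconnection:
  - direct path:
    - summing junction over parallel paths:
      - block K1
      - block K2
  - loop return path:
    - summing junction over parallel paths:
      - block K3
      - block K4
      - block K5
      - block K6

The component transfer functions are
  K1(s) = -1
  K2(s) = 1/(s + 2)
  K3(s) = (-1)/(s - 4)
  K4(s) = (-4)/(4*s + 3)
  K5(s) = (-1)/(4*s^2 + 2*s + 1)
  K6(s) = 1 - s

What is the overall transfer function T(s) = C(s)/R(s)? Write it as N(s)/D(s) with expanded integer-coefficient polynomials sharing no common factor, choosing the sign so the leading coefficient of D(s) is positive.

Step 1: reduce the parallel group K1, K2 gives (-s - 1)/(s + 2)
Step 2: sum the parallel branches K3, K4, K5, K6 gives (-16*s^5 + 60*s^4 - 6*s^3 - s^2 + 6*s + 13)/(16*s^4 - 44*s^3 - 70*s^2 - 37*s - 12)
Step 3: apply the feedback formula to (K1+K2), (K3+K4+K5+K6), which is the overall transfer function T(s) = C(s)/R(s) in lowest terms

Answer: (-16*s^5 + 28*s^4 + 114*s^3 + 107*s^2 + 49*s + 12)/(16*s^6 - 28*s^5 - 66*s^4 - 151*s^3 - 182*s^2 - 105*s - 37)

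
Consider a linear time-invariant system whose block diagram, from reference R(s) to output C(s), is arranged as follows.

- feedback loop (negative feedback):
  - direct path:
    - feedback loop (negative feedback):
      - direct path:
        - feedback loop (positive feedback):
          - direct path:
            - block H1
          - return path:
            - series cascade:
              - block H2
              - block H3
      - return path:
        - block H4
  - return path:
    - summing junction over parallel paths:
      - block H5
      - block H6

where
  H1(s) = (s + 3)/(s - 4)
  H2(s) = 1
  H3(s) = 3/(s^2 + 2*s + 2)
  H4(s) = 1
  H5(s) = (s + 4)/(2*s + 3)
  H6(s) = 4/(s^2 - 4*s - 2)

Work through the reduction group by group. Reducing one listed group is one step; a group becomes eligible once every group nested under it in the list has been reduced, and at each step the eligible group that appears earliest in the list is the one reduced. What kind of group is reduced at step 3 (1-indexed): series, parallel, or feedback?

[1] combine H2, H3 in series
[2] collapse the loop (H1 forward, (H2*H3) return)
[3] close the feedback loop around [H1/(1-H1*(H2*H3))], H4
[4] sum the parallel branches H5, H6
[5] apply the feedback formula to [[H1/(1-H1*(H2*H3))]/(1+[H1/(1-H1*(H2*H3))]*H4)], (H5+H6)
The group at step 3 is a feedback group.

Therefore the answer is feedback.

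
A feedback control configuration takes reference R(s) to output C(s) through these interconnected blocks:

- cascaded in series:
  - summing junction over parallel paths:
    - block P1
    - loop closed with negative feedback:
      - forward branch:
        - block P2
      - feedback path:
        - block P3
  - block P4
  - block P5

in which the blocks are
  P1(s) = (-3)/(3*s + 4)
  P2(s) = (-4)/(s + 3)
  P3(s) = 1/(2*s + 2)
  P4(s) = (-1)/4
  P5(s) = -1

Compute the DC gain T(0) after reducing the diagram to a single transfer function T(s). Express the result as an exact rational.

First reduce the diagram to T(s).

Step 1 - feedback reduction of P2, P3: (-4*s - 4)/(s^2 + 4*s + 1)
Step 2 - sum the parallel branches P1, [P2/(1+P2*P3)]: (-15*s^2 - 40*s - 19)/(3*s^3 + 16*s^2 + 19*s + 4)
Step 3 - series reduction of (P1+[P2/(1+P2*P3)]), P4, P5: (-15*s^2 - 40*s - 19)/(12*s^3 + 64*s^2 + 76*s + 16)
Step 3 gives the overall T(s). Then T(0) = -19/16.

Answer: -19/16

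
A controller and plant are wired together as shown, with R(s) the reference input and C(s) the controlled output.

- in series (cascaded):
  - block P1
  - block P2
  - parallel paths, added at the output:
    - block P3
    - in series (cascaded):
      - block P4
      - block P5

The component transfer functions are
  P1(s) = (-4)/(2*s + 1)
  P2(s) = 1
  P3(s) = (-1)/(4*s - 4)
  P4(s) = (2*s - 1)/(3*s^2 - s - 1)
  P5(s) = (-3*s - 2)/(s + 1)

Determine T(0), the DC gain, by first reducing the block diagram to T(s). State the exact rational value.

[1] cascade P4, P5 = (-6*s^2 - s + 2)/(3*s^3 + 2*s^2 - 2*s - 1)
[2] add P3, (P4*P5) (parallel) = (-27*s^3 + 18*s^2 + 14*s - 7)/(12*s^4 - 4*s^3 - 16*s^2 + 4*s + 4)
[3] reduce the series chain P1, P2, (P3+(P4*P5)) = (27*s^3 - 18*s^2 - 14*s + 7)/(6*s^5 + s^4 - 9*s^3 - 2*s^2 + 3*s + 1)
That last expression is T(s); at s = 0 only the constant terms survive, so T(0) = 7/1 = 7.

Hence the answer: 7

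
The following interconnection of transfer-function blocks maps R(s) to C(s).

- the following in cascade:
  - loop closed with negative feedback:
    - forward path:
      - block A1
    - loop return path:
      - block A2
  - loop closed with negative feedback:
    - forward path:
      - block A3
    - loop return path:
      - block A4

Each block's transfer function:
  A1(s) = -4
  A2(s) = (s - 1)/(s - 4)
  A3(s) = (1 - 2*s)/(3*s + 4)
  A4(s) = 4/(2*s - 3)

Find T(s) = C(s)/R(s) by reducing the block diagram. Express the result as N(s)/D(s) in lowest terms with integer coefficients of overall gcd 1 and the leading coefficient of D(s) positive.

The answer is (-16*s^3 + 96*s^2 - 140*s + 48)/(18*s^3 - 27*s^2 - 24*s).

Reasoning:
(1) reduce the feedback loop with forward A1 and return A2 -> (4*s - 16)/(3*s)
(2) close the feedback loop around A3, A4 -> (-4*s^2 + 8*s - 3)/(6*s^2 - 9*s - 8)
(3) combine [A1/(1+A1*A2)], [A3/(1+A3*A4)] in series; the result is T(s) itself (integer coefficients, no common factor, positive leading denominator coefficient)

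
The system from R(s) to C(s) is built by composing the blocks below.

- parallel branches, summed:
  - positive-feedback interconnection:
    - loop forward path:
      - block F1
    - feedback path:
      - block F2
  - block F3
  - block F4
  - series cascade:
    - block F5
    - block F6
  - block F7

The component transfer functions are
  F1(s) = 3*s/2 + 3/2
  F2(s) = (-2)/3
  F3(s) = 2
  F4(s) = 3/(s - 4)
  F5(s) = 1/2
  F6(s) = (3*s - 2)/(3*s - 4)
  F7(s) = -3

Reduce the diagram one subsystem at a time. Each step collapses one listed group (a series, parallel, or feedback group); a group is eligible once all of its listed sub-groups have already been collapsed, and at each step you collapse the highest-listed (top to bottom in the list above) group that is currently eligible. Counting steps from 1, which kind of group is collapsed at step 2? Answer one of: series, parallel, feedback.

Step 1. feedback reduction of F1, F2
Step 2. cascade F5, F6
Step 3. combine [F1/(1-F1*F2)], F3, F4, (F5*F6), F7 in parallel
So the answer for step 2 is series.

Answer: series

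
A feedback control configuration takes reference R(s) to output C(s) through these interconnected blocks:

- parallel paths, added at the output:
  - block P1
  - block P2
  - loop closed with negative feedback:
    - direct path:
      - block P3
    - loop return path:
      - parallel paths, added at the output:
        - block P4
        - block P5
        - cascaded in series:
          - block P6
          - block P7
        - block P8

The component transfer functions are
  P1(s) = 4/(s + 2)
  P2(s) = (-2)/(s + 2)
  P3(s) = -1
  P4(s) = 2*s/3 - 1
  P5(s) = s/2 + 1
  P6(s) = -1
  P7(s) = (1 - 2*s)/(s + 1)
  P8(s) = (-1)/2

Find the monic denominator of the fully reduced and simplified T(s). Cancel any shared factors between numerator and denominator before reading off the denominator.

Reducing step by step:

(1) series reduction of P6, P7 = (2*s - 1)/(s + 1)
(2) parallel reduction of P4, P5, (P6*P7), P8 = (7*s^2 + 16*s - 9)/(6*s + 6)
(3) close the feedback loop around P3, (P4+P5+(P6*P7)+P8) = (6*s + 6)/(7*s^2 + 10*s - 15)
(4) add P1, P2, [P3/(1+P3*(P4+P5+(P6*P7)+P8))] (parallel) = (20*s^2 + 38*s - 18)/(7*s^3 + 24*s^2 + 5*s - 30)
That last expression is T(s), already simplified. Scaling its denominator by 1/7 (the reciprocal of the leading coefficient) yields the monic denominator.

Answer: s^3 + 24*s^2/7 + 5*s/7 - 30/7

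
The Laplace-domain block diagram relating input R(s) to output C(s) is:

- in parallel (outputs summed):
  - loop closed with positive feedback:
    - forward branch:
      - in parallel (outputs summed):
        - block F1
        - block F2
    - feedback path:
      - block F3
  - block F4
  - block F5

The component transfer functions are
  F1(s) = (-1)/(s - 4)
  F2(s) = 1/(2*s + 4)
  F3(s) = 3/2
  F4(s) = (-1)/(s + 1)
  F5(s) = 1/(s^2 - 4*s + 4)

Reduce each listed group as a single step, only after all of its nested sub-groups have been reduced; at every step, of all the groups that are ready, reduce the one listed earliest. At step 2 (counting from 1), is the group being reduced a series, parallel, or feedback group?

Reducing step by step:

1. add F1, F2 (parallel)
2. collapse the loop ((F1+F2) forward, F3 return)
3. sum the parallel branches [(F1+F2)/(1-(F1+F2)*F3)], F4, F5
The group at step 2 is a feedback group.

Answer: feedback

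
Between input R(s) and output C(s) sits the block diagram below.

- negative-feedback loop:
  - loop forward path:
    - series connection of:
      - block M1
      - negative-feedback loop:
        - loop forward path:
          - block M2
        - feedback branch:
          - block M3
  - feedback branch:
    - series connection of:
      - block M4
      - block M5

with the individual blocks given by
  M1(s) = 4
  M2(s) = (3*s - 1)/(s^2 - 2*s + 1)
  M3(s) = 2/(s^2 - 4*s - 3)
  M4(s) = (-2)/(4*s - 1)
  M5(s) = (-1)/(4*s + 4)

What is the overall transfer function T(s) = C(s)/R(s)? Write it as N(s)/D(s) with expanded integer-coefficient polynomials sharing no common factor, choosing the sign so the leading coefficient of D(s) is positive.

Step 1 - collapse the loop (M2 forward, M3 return); result (3*s^3 - 13*s^2 - 5*s + 3)/(s^4 - 6*s^3 + 6*s^2 + 8*s - 5)
Step 2 - cascade M1, [M2/(1+M2*M3)]; result (12*s^3 - 52*s^2 - 20*s + 12)/(s^4 - 6*s^3 + 6*s^2 + 8*s - 5)
Step 3 - cascade M4, M5; result 1/(8*s^2 + 6*s - 2)
Step 4 - collapse the loop ((M1*[M2/(1+M2*M3)]) forward, (M4*M5) return); the result is T(s) itself (integer coefficients, no common factor, positive leading denominator coefficient)

Final answer: (48*s^5 - 172*s^4 - 248*s^3 + 40*s^2 + 56*s - 12)/(4*s^6 - 21*s^5 + 5*s^4 + 62*s^3 - 28*s^2 - 33*s + 11)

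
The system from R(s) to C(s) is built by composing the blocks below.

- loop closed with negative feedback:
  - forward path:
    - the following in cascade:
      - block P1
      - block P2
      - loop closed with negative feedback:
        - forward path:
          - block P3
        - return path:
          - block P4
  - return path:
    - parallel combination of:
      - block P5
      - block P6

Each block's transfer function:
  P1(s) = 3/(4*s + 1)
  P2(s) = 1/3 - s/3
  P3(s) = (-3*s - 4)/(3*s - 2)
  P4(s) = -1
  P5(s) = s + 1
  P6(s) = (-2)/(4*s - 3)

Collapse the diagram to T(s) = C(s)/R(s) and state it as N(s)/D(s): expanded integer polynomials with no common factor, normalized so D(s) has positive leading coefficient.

Answer: (12*s^3 - 5*s^2 - 19*s + 12)/(12*s^4 + 103*s^3 - 46*s^2 - 43*s + 14)

Working:
1. feedback reduction of P3, P4 -> (-3*s - 4)/(6*s + 2)
2. series reduction of P1, P2, [P3/(1+P3*P4)] -> (3*s^2 + s - 4)/(24*s^2 + 14*s + 2)
3. reduce the parallel group P5, P6 -> (4*s^2 + s - 5)/(4*s - 3)
4. feedback reduction of (P1*P2*[P3/(1+P3*P4)]), (P5+P6) - this is the overall T(s), already in the required normalized form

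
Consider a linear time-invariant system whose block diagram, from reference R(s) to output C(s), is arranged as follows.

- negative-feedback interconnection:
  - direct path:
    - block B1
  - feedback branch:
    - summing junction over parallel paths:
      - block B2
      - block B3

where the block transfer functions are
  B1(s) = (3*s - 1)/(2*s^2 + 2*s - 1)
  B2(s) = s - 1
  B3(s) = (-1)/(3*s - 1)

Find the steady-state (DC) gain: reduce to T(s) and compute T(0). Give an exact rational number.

[1] parallel reduction of B2, B3, giving (3*s^2 - 4*s)/(3*s - 1)
[2] apply the feedback formula to B1, (B2+B3), giving (3*s - 1)/(5*s^2 - 2*s - 1)
DC gain: substitute s = 0 into T(s) from step 2: T(0) = -1/(-1) = 1.

Answer: 1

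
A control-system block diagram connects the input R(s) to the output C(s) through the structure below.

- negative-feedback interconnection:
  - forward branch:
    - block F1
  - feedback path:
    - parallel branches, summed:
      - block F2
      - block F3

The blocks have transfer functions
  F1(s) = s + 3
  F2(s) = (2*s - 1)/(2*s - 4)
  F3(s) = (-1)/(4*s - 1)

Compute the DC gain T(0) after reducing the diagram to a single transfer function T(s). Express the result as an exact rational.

1. add F2, F3 (parallel) = (8*s^2 - 8*s + 5)/(8*s^2 - 18*s + 4)
2. feedback reduction of F1, (F2+F3) = (8*s^3 + 6*s^2 - 50*s + 12)/(8*s^3 + 24*s^2 - 37*s + 19)
Evaluating the step-2 result (the overall T(s)) at s = 0 gives T(0) = 12/19.

Hence the answer: 12/19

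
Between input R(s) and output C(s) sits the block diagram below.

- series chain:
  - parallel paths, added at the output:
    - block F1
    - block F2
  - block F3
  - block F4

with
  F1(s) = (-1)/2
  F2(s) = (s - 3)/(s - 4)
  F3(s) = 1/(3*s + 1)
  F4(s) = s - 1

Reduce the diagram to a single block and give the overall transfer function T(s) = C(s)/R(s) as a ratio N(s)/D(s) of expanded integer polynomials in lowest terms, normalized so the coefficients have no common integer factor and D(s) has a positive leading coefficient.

Answer: (s^2 - 3*s + 2)/(6*s^2 - 22*s - 8)

Working:
Step 1: parallel reduction of F1, F2 gives (s - 2)/(2*s - 8)
Step 2: multiply (F1+F2), F3, F4 (series); the result is T(s) itself (integer coefficients, no common factor, positive leading denominator coefficient)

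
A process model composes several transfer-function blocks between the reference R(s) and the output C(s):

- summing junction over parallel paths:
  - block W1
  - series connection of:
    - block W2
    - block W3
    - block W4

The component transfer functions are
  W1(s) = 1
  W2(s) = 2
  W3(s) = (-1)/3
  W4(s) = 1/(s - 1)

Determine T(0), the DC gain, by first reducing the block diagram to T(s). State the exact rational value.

(1) reduce the series chain W2, W3, W4, giving (-2)/(3*s - 3)
(2) combine W1, (W2*W3*W4) in parallel, giving (3*s - 5)/(3*s - 3)
Evaluating the step-2 result (the overall T(s)) at s = 0 gives T(0) = -5/(-3) = 5/3.

Answer: 5/3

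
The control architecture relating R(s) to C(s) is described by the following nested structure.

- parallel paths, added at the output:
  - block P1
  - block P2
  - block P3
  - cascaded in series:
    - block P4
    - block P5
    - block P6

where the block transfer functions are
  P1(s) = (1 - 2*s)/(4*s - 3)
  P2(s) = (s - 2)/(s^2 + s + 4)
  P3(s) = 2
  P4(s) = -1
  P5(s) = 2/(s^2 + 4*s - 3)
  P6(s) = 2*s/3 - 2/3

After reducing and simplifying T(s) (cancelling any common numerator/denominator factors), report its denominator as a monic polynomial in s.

The answer is s^5 + 17*s^4/4 + 5*s^3/4 + 37*s^2/4 - 87*s/4 + 9.

Reasoning:
[1] cascade P4, P5, P6 gives (4 - 4*s)/(3*s^2 + 12*s - 9)
[2] reduce the parallel group P1, P2, P3, (P4*P5*P6) gives (18*s^5 + 71*s^4 + 42*s^3 - 39*s^2 - 140*s + 78)/(12*s^5 + 51*s^4 + 15*s^3 + 111*s^2 - 261*s + 108)
T(s) is the step-2 result (common factors already cancelled). Leading coefficient of the denominator: 12. Divide through by 12 for the monic polynomial.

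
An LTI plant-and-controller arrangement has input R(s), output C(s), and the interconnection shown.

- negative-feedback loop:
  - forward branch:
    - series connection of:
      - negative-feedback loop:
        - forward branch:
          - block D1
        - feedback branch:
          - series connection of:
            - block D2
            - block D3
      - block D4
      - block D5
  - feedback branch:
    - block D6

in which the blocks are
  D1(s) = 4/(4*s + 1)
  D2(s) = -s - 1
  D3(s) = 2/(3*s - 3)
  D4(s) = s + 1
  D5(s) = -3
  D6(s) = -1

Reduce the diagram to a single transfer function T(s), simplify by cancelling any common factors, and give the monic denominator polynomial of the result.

[1] multiply D2, D3 (series); result (-2*s - 2)/(3*s - 3)
[2] close the feedback loop around D1, (D2*D3); result (12*s - 12)/(12*s^2 - 17*s - 11)
[3] series reduction of [D1/(1+D1*(D2*D3))], D4, D5; result (36 - 36*s^2)/(12*s^2 - 17*s - 11)
[4] collapse the loop (([D1/(1+D1*(D2*D3))]*D4*D5) forward, D6 return); result (36 - 36*s^2)/(48*s^2 - 17*s - 47)
No further cancellation is possible in the step-4 result, so that is T(s). Its denominator becomes monic after dividing by the leading coefficient 48.

Answer: s^2 - 17*s/48 - 47/48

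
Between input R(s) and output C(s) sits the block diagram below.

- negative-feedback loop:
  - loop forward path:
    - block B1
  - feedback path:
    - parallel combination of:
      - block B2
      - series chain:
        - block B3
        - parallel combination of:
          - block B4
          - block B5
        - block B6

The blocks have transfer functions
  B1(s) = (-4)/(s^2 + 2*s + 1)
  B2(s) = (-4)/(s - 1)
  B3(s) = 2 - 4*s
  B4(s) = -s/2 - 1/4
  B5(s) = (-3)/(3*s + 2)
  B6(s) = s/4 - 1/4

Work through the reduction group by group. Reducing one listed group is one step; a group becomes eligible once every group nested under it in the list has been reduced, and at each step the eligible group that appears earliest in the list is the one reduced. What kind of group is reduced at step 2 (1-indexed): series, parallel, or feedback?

Reducing step by step:

[1] reduce the parallel group B4, B5
[2] combine B3, (B4+B5), B6 in series
[3] parallel reduction of B2, (B3*(B4+B5)*B6)
[4] apply the feedback formula to B1, (B2+(B3*(B4+B5)*B6))
Step 2 collapses a series group.

Answer: series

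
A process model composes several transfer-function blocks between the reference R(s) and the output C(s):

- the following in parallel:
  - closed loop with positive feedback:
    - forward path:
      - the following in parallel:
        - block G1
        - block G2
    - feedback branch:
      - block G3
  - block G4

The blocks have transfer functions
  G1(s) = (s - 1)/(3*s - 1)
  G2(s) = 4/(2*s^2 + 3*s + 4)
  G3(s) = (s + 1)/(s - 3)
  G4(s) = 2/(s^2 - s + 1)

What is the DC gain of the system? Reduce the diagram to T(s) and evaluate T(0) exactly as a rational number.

[1] sum the parallel branches G1, G2 = (2*s^3 + s^2 + 13*s - 8)/(6*s^3 + 7*s^2 + 9*s - 4)
[2] feedback reduction of (G1+G2), G3 = (2*s^4 - 5*s^3 + 10*s^2 - 47*s + 24)/(4*s^4 - 14*s^3 - 26*s^2 - 36*s + 20)
[3] reduce the parallel group [(G1+G2)/(1-(G1+G2)*G3)], G4 = (2*s^6 - 7*s^5 + 25*s^4 - 90*s^3 + 29*s^2 - 143*s + 64)/(4*s^6 - 18*s^5 - 8*s^4 - 24*s^3 + 30*s^2 - 56*s + 20)
The step-3 result is T(s). Setting s = 0: T(0) = 64/20 = 16/5.

Final answer: 16/5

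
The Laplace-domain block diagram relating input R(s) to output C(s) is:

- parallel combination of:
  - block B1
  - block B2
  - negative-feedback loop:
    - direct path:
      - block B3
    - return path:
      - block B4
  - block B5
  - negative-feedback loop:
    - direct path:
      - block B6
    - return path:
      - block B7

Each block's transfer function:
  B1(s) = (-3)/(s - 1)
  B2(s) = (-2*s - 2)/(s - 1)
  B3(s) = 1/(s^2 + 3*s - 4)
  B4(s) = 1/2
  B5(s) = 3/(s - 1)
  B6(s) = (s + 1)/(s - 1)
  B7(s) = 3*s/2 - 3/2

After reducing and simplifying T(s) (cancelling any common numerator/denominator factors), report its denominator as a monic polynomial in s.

First reduce the diagram to T(s).

Step 1: apply the feedback formula to B3, B4 -> 2/(2*s^2 + 6*s - 7)
Step 2: close the feedback loop around B6, B7 -> (2*s + 2)/(3*s^2 + 2*s - 5)
Step 3: add B1, B2, [B3/(1+B3*B4)], B5, [B6/(1+B6*B7)] (parallel) -> (-12*s^4 - 64*s^3 - 52*s^2 + 54*s + 46)/(6*s^4 + 22*s^3 - 19*s^2 - 44*s + 35)
Step 3 gives the fully reduced T(s), with no common factor left to cancel. The denominator's leading coefficient is 6, so divide each of its coefficients by 6 to get the monic form.

Answer: s^4 + 11*s^3/3 - 19*s^2/6 - 22*s/3 + 35/6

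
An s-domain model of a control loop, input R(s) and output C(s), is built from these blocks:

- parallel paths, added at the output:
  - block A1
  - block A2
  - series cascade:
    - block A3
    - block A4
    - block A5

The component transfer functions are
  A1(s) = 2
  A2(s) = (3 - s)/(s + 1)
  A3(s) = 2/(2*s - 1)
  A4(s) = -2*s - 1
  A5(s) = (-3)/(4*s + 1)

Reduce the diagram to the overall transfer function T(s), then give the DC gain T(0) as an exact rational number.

Answer: -1

Working:
Step 1 - cascade A3, A4, A5 = (12*s + 6)/(8*s^2 - 2*s - 1)
Step 2 - add A1, A2, (A3*A4*A5) (parallel) = (8*s^3 + 50*s^2 + 7*s + 1)/(8*s^3 + 6*s^2 - 3*s - 1)
DC gain: substitute s = 0 into T(s) from step 2: T(0) = 1/(-1) = -1.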